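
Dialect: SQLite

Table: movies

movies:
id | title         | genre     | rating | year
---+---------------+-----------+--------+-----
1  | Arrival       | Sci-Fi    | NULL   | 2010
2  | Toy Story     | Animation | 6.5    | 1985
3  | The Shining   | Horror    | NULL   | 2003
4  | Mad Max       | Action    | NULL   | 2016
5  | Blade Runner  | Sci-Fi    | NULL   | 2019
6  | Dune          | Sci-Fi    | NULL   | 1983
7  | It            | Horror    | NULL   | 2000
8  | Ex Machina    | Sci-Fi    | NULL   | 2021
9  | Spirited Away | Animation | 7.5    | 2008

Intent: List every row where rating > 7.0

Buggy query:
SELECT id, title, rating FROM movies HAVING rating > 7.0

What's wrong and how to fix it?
Bug: This is a non-aggregate query (no GROUP BY, no aggregates), so in SQLite the HAVING clause is invalid here; a row-level condition belongs in WHERE

Fix: Use WHERE for row-level filtering

Corrected query:
SELECT id, title, rating FROM movies WHERE rating > 7.0

Result:
id | title         | rating
---+---------------+-------
9  | Spirited Away | 7.5   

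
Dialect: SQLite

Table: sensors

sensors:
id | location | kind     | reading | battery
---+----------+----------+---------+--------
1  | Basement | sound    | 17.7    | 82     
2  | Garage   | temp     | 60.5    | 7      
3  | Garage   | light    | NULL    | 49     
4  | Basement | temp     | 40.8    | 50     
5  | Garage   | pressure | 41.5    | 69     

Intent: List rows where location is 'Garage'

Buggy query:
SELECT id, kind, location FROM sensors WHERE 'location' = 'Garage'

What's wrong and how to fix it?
Bug: 'location' in single quotes is a string literal, not the column; the comparison is literal-vs-literal and never true

Fix: Reference the column as location without single quotes

Corrected query:
SELECT id, kind, location FROM sensors WHERE location = 'Garage'

Result:
id | kind     | location
---+----------+---------
2  | temp     | Garage  
3  | light    | Garage  
5  | pressure | Garage  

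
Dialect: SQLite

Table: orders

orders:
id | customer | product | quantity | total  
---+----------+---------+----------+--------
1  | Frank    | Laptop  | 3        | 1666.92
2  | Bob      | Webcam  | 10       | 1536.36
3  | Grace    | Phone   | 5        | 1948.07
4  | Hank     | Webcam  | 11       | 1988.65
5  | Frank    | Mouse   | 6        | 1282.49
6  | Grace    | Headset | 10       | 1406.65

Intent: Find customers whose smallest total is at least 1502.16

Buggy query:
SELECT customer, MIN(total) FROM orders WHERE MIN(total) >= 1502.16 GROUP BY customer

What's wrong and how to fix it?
Bug: MIN() in WHERE is a misuse of aggregate

Fix: Use HAVING for the per-group MIN condition

Corrected query:
SELECT customer, MIN(total) FROM orders GROUP BY customer HAVING MIN(total) >= 1502.16

Result:
customer | MIN(total)
---------+-----------
Bob      | 1536.36   
Hank     | 1988.65   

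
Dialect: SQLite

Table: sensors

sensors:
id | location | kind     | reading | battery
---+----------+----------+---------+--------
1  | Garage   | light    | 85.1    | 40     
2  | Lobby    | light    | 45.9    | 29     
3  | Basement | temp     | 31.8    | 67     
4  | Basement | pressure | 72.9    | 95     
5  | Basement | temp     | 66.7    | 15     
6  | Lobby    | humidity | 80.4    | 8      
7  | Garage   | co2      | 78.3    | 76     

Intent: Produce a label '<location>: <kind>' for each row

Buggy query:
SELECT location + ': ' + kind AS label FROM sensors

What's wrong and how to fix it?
Bug: SQLite uses || for string concatenation; + coerces text to numbers (yielding 0)

Fix: Use the || operator for string concatenation

Corrected query:
SELECT location || ': ' || kind AS label FROM sensors

Result:
label             
------------------
Garage: light     
Lobby: light      
Basement: temp    
Basement: pressure
Basement: temp    
Lobby: humidity   
Garage: co2       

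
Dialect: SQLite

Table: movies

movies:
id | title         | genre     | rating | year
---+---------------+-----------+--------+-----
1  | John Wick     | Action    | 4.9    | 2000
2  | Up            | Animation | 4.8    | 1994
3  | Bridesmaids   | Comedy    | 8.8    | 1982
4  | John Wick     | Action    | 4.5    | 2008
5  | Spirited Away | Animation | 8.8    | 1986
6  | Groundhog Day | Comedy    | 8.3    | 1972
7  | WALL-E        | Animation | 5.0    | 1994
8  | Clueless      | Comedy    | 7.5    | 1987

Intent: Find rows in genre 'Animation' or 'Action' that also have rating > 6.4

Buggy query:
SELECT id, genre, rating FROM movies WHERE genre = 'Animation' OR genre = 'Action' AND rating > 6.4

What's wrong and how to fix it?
Bug: AND binds tighter than OR, so this parses as genre = 'Animation' OR (genre = 'Action' AND rating > 6.4)

Fix: Add parentheses around the OR so the AND applies to both alternatives

Corrected query:
SELECT id, genre, rating FROM movies WHERE (genre = 'Animation' OR genre = 'Action') AND rating > 6.4

Result:
id | genre     | rating
---+-----------+-------
5  | Animation | 8.8   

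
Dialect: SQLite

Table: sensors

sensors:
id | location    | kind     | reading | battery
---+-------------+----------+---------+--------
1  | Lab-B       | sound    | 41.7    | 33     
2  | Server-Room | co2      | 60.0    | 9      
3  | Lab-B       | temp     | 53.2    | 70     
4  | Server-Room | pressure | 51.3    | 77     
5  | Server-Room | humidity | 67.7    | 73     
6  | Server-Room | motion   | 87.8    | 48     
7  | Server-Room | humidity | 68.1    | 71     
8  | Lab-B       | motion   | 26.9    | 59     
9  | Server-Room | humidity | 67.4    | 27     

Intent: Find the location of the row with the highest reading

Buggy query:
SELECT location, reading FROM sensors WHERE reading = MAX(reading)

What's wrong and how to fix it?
Bug: WHERE is evaluated per row; an aggregate over the whole table isn't defined there

Fix: Use a subquery: WHERE reading = (SELECT MAX(reading) FROM sensors)

Corrected query:
SELECT location, reading FROM sensors WHERE reading = (SELECT MAX(reading) FROM sensors)

Result:
location    | reading
------------+--------
Server-Room | 87.8   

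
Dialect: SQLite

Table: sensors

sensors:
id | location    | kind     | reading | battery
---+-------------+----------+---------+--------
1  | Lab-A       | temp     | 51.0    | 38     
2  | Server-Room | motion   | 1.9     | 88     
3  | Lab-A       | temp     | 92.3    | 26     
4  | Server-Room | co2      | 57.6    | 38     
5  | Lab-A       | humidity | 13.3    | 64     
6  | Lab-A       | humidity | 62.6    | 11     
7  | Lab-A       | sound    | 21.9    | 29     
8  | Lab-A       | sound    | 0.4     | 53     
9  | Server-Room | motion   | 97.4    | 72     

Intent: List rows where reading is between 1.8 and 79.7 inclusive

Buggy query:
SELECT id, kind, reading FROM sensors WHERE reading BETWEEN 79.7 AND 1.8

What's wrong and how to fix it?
Bug: The bounds are reversed; BETWEEN a AND b requires a <= b to match anything

Fix: Swap the bounds so the smaller value comes first

Corrected query:
SELECT id, kind, reading FROM sensors WHERE reading BETWEEN 1.8 AND 79.7

Result:
id | kind     | reading
---+----------+--------
1  | temp     | 51     
2  | motion   | 1.9    
4  | co2      | 57.6   
5  | humidity | 13.3   
6  | humidity | 62.6   
7  | sound    | 21.9   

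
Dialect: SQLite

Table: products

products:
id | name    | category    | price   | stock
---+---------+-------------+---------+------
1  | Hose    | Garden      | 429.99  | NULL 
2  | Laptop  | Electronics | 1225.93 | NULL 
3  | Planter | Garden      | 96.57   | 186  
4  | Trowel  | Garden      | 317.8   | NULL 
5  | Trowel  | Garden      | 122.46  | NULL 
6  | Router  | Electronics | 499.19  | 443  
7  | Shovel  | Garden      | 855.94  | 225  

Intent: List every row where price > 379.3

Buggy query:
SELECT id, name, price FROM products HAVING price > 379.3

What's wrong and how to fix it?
Bug: HAVING filters the output of aggregation, but this query has no GROUP BY and no aggregate functions, so SQLite rejects it (HAVING clause on a non-aggregate query); the condition here is per row

Fix: Use WHERE for row-level filtering

Corrected query:
SELECT id, name, price FROM products WHERE price > 379.3

Result:
id | name   | price  
---+--------+--------
1  | Hose   | 429.99 
2  | Laptop | 1225.93
6  | Router | 499.19 
7  | Shovel | 855.94 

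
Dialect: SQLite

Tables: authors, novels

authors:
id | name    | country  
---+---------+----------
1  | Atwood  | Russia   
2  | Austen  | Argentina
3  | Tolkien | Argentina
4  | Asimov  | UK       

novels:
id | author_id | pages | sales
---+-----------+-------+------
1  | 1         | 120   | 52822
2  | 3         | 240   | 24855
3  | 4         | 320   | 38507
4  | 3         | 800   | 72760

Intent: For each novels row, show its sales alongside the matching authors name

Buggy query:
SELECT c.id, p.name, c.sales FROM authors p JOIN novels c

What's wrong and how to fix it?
Bug: JOIN with no ON clause produces a cartesian product; every novels row pairs with every authors row

Fix: Add ON c.author_id = p.id to the JOIN

Corrected query:
SELECT c.id, p.name, c.sales FROM authors p JOIN novels c ON c.author_id = p.id

Result:
id | name    | sales
---+---------+------
1  | Atwood  | 52822
2  | Tolkien | 24855
3  | Asimov  | 38507
4  | Tolkien | 72760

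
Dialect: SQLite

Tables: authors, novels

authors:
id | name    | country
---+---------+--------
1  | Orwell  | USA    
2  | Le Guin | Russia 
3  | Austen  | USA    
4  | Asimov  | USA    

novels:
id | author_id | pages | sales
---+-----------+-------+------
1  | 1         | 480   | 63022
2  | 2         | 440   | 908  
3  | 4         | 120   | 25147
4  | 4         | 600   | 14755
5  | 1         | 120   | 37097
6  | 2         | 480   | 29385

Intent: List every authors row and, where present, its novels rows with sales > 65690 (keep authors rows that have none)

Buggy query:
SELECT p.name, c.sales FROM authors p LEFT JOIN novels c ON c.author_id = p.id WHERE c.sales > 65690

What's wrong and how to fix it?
Bug: A WHERE condition on the right-hand table after LEFT JOIN drops unmatched parents

Fix: Move the right-table condition into the ON clause so unmatched parents are kept

Corrected query:
SELECT p.name, c.sales FROM authors p LEFT JOIN novels c ON c.author_id = p.id AND c.sales > 65690

Result:
name    | sales
--------+------
Orwell  | NULL 
Le Guin | NULL 
Austen  | NULL 
Asimov  | NULL 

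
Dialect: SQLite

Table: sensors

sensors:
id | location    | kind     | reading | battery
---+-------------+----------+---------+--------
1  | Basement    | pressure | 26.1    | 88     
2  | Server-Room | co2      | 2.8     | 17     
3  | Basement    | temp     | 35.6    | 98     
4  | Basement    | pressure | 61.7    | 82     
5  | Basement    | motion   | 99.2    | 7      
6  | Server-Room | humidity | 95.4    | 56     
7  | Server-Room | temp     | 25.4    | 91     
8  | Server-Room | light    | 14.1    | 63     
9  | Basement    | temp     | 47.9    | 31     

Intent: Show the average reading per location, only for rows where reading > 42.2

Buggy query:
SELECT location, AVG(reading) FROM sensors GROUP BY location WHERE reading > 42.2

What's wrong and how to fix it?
Bug: Row-level WHERE must come before GROUP BY in the clause order

Fix: Move the WHERE clause before GROUP BY

Corrected query:
SELECT location, AVG(reading) FROM sensors WHERE reading > 42.2 GROUP BY location

Result:
location    | AVG(reading)
------------+-------------
Basement    | 69.6        
Server-Room | 95.4        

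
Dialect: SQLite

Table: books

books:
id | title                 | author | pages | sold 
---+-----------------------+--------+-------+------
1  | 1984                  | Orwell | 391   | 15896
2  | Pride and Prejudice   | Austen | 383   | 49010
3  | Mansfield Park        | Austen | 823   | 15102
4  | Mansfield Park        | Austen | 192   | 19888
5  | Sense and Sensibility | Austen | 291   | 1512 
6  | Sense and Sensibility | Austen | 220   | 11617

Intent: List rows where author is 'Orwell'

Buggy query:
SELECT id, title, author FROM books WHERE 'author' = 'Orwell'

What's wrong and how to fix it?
Bug: 'author' in single quotes is a string literal, not the column; the comparison is literal-vs-literal and never true

Fix: Remove the quotes around the column name (or use double quotes for an identifier)

Corrected query:
SELECT id, title, author FROM books WHERE author = 'Orwell'

Result:
id | title | author
---+-------+-------
1  | 1984  | Orwell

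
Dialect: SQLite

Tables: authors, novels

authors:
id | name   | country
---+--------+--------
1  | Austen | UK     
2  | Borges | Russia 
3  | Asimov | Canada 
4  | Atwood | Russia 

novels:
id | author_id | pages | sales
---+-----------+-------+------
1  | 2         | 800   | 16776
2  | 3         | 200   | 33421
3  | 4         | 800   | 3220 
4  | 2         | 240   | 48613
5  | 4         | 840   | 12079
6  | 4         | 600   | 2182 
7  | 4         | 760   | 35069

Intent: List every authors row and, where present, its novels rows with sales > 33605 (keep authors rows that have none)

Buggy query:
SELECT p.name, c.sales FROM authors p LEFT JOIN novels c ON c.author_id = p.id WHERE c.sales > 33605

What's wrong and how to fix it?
Bug: A WHERE condition on the right-hand table after LEFT JOIN drops unmatched parents

Fix: Move the right-table condition into the ON clause so unmatched parents are kept

Corrected query:
SELECT p.name, c.sales FROM authors p LEFT JOIN novels c ON c.author_id = p.id AND c.sales > 33605

Result:
name   | sales
-------+------
Austen | NULL 
Borges | 48613
Asimov | NULL 
Atwood | 35069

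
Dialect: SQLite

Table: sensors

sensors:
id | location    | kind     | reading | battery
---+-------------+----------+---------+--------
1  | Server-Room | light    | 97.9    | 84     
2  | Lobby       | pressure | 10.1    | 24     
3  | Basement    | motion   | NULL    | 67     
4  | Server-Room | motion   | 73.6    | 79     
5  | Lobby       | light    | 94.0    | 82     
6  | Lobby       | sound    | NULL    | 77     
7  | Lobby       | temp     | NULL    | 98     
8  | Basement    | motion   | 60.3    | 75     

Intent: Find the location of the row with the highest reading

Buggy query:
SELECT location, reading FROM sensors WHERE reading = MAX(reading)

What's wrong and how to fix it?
Bug: MAX(reading) is an aggregate and cannot be used directly in WHERE

Fix: Use a subquery: WHERE reading = (SELECT MAX(reading) FROM sensors)

Corrected query:
SELECT location, reading FROM sensors WHERE reading = (SELECT MAX(reading) FROM sensors)

Result:
location    | reading
------------+--------
Server-Room | 97.9   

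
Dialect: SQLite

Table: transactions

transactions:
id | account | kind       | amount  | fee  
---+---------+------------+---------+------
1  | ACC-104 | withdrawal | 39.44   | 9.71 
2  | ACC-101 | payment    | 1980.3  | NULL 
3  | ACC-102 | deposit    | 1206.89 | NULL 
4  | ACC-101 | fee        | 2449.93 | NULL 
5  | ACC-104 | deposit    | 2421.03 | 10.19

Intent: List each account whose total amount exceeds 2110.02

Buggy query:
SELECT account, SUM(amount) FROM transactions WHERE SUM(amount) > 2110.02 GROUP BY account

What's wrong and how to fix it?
Bug: SUM(amount) is an aggregate, but WHERE filters rows before aggregation

Fix: Move the aggregate condition to a HAVING clause

Corrected query:
SELECT account, SUM(amount) FROM transactions GROUP BY account HAVING SUM(amount) > 2110.02

Result:
account | SUM(amount)
--------+------------
ACC-101 | 4430.23    
ACC-104 | 2460.47    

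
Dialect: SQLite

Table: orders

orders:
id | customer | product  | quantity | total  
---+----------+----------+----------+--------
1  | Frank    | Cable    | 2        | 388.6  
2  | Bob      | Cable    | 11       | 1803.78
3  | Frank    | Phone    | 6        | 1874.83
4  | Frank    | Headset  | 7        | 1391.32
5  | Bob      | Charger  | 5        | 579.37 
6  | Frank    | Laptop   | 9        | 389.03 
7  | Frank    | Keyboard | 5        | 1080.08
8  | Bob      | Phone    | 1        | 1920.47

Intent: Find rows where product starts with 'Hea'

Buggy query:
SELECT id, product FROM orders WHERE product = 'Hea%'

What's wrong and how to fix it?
Bug: '=' compares the literal string including the % character; pattern matching needs LIKE

Fix: Use LIKE for wildcard pattern matching

Corrected query:
SELECT id, product FROM orders WHERE product LIKE 'Hea%'

Result:
id | product
---+--------
4  | Headset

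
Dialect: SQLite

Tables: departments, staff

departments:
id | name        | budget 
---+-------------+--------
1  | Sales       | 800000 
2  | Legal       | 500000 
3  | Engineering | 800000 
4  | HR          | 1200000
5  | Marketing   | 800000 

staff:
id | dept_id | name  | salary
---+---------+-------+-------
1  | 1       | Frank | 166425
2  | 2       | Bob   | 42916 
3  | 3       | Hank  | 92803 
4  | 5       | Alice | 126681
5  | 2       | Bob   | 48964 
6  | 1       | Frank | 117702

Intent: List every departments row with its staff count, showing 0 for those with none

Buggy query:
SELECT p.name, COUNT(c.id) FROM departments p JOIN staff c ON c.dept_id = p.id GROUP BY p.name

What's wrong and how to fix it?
Bug: An inner join excludes parents with zero children

Fix: Use LEFT JOIN so parents without children still appear (COUNT(c.id) gives 0)

Corrected query:
SELECT p.name, COUNT(c.id) FROM departments p LEFT JOIN staff c ON c.dept_id = p.id GROUP BY p.name

Result:
name        | COUNT(c.id)
------------+------------
Engineering | 1          
HR          | 0          
Legal       | 2          
Marketing   | 1          
Sales       | 2          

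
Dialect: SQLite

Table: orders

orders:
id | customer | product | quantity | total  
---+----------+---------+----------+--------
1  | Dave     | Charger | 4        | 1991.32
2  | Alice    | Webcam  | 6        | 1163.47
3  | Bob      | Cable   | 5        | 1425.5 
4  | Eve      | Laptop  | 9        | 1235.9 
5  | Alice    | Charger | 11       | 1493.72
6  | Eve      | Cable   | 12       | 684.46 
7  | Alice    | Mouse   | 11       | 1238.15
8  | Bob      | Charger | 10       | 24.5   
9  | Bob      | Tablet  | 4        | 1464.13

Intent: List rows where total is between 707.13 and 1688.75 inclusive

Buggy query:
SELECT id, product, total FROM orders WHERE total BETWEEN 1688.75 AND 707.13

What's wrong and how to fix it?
Bug: The bounds are reversed; BETWEEN a AND b requires a <= b to match anything

Fix: Write BETWEEN 707.13 AND 1688.75

Corrected query:
SELECT id, product, total FROM orders WHERE total BETWEEN 707.13 AND 1688.75

Result:
id | product | total  
---+---------+--------
2  | Webcam  | 1163.47
3  | Cable   | 1425.5 
4  | Laptop  | 1235.9 
5  | Charger | 1493.72
7  | Mouse   | 1238.15
9  | Tablet  | 1464.13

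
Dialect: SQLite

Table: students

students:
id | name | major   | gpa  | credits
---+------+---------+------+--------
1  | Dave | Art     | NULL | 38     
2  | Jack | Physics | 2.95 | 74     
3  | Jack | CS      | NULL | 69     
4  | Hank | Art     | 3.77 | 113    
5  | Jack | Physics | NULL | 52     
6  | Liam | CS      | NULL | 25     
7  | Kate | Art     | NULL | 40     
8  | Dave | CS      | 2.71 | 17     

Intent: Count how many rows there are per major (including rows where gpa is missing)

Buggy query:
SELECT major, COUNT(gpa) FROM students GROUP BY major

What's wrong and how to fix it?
Bug: COUNT(column) counts non-NULL values only; rows with NULL gpa aren't counted

Fix: Use COUNT(*) to count all rows regardless of NULL

Corrected query:
SELECT major, COUNT(*) FROM students GROUP BY major

Result:
major   | COUNT(*)
--------+---------
Art     | 3       
CS      | 3       
Physics | 2       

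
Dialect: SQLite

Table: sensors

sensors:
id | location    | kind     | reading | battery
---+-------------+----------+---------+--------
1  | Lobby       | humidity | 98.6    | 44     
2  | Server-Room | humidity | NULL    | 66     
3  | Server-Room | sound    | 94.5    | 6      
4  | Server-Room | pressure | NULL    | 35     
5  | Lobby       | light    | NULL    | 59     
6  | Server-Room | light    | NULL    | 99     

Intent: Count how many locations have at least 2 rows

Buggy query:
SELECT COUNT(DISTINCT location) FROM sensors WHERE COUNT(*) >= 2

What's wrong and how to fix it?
Bug: WHERE filters individual rows, not groups, so a group-level COUNT is invalid there

Fix: Group first with HAVING COUNT(*) >= 2, then COUNT the resulting groups

Corrected query:
SELECT COUNT(*) FROM (SELECT location FROM sensors GROUP BY location HAVING COUNT(*) >= 2)

Result:
COUNT(*)
--------
2       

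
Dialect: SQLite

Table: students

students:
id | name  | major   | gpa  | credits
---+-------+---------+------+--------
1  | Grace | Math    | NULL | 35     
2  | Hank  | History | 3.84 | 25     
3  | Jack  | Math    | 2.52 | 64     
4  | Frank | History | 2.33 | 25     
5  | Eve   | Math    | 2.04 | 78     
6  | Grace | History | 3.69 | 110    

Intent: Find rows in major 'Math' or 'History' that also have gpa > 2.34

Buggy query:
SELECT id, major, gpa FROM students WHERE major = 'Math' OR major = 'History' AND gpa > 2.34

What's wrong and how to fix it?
Bug: AND binds tighter than OR, so this parses as major = 'Math' OR (major = 'History' AND gpa > 2.34)

Fix: Group the OR with parentheses (or use IN), then AND the threshold

Corrected query:
SELECT id, major, gpa FROM students WHERE (major = 'Math' OR major = 'History') AND gpa > 2.34

Result:
id | major   | gpa 
---+---------+-----
2  | History | 3.84
3  | Math    | 2.52
6  | History | 3.69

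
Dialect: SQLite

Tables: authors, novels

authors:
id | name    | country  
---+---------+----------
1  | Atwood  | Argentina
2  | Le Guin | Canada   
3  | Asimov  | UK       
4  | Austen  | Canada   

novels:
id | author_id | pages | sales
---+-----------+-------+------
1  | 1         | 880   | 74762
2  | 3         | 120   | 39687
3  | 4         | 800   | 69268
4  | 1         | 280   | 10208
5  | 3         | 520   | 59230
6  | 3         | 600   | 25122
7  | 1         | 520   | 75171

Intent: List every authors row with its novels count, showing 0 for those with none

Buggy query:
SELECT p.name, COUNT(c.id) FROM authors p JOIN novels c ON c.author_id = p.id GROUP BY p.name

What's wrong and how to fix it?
Bug: An inner join excludes parents with zero children

Fix: Use LEFT JOIN so parents without children still appear (COUNT(c.id) gives 0)

Corrected query:
SELECT p.name, COUNT(c.id) FROM authors p LEFT JOIN novels c ON c.author_id = p.id GROUP BY p.name

Result:
name    | COUNT(c.id)
--------+------------
Asimov  | 3          
Atwood  | 3          
Austen  | 1          
Le Guin | 0          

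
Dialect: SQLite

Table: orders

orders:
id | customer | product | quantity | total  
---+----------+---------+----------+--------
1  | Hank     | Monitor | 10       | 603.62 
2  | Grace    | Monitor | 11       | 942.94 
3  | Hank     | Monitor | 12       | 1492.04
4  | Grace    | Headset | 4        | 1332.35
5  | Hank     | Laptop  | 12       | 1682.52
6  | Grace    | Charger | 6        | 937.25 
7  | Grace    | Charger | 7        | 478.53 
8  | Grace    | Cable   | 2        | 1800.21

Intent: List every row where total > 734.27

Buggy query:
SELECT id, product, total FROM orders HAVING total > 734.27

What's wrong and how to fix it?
Bug: This is a non-aggregate query (no GROUP BY, no aggregates), so in SQLite the HAVING clause is invalid here; a row-level condition belongs in WHERE

Fix: Use WHERE for row-level filtering

Corrected query:
SELECT id, product, total FROM orders WHERE total > 734.27

Result:
id | product | total  
---+---------+--------
2  | Monitor | 942.94 
3  | Monitor | 1492.04
4  | Headset | 1332.35
5  | Laptop  | 1682.52
6  | Charger | 937.25 
8  | Cable   | 1800.21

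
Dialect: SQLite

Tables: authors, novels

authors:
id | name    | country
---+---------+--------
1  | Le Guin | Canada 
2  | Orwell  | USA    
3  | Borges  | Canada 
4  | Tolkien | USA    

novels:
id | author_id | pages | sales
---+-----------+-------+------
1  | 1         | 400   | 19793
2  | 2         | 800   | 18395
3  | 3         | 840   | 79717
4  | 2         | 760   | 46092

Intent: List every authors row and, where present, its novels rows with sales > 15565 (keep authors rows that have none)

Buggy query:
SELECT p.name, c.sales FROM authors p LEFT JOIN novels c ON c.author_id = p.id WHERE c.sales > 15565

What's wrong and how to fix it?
Bug: A WHERE condition on the right-hand table after LEFT JOIN drops unmatched parents

Fix: Put 'c.sales > 15565' in the JOIN's ON clause instead of WHERE

Corrected query:
SELECT p.name, c.sales FROM authors p LEFT JOIN novels c ON c.author_id = p.id AND c.sales > 15565

Result:
name    | sales
--------+------
Le Guin | 19793
Orwell  | 18395
Orwell  | 46092
Borges  | 79717
Tolkien | NULL 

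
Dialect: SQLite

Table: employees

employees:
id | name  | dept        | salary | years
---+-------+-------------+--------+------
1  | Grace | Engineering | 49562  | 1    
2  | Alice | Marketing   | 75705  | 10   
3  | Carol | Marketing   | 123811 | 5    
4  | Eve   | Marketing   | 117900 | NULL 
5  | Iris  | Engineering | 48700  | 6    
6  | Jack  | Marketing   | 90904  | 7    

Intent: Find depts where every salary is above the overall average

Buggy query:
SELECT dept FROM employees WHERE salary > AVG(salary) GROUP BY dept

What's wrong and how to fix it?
Bug: WHERE evaluates per row before aggregation, so AVG() is unavailable

Fix: Compute the overall average in a scalar subquery and compare each group's MIN against it in HAVING

Corrected query:
SELECT dept FROM employees GROUP BY dept HAVING MIN(salary) > (SELECT AVG(salary) FROM employees)

Result:
(no rows)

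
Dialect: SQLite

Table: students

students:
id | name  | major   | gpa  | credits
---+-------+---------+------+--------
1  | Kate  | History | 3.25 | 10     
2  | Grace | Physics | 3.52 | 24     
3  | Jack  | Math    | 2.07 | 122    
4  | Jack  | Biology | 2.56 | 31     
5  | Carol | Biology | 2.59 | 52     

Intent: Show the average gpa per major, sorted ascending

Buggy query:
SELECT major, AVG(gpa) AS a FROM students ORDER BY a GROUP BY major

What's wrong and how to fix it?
Bug: ORDER BY appears before GROUP BY; SQL clause order requires GROUP BY first

Fix: Reorder: SELECT … FROM … GROUP BY … ORDER BY …

Corrected query:
SELECT major, AVG(gpa) AS a FROM students GROUP BY major ORDER BY a

Result:
major   | a    
--------+------
Math    | 2.07 
Biology | 2.575
History | 3.25 
Physics | 3.52 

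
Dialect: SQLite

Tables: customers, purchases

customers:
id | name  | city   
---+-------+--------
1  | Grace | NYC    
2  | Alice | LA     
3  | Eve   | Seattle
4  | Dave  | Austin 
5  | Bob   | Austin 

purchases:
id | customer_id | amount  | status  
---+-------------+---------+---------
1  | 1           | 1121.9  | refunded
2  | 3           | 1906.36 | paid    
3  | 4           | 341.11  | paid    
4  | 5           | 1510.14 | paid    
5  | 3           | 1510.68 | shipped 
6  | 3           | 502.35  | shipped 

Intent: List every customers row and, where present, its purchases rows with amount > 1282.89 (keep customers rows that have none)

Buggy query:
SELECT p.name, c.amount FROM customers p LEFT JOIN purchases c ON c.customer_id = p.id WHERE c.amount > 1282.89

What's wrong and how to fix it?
Bug: A WHERE condition on the right-hand table after LEFT JOIN drops unmatched parents

Fix: Move the right-table condition into the ON clause so unmatched parents are kept

Corrected query:
SELECT p.name, c.amount FROM customers p LEFT JOIN purchases c ON c.customer_id = p.id AND c.amount > 1282.89

Result:
name  | amount 
------+--------
Grace | NULL   
Alice | NULL   
Eve   | 1510.68
Eve   | 1906.36
Dave  | NULL   
Bob   | 1510.14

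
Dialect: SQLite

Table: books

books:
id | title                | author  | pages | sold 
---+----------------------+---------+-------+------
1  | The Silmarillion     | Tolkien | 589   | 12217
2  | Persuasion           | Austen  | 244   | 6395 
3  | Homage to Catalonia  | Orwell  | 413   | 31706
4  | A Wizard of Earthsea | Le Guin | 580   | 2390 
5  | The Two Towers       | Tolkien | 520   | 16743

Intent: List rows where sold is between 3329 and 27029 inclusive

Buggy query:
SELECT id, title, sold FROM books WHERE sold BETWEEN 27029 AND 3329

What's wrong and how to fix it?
Bug: The bounds are reversed; BETWEEN a AND b requires a <= b to match anything

Fix: Write BETWEEN 3329 AND 27029

Corrected query:
SELECT id, title, sold FROM books WHERE sold BETWEEN 3329 AND 27029

Result:
id | title            | sold 
---+------------------+------
1  | The Silmarillion | 12217
2  | Persuasion       | 6395 
5  | The Two Towers   | 16743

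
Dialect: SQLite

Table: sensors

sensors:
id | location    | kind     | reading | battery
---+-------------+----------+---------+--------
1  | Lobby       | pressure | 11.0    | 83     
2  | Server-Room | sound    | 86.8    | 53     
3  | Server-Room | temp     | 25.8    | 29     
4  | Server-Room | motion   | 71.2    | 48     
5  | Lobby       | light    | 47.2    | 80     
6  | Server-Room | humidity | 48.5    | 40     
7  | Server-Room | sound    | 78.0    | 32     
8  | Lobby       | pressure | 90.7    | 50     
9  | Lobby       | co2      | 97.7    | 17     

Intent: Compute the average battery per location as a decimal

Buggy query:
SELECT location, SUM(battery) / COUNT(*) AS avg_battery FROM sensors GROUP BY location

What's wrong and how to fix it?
Bug: SUM(battery) and COUNT(*) are both integers; the division truncates the fractional part

Fix: Cast one side to REAL so the division keeps the fractional part

Corrected query:
SELECT location, SUM(battery) * 1.0 / COUNT(*) AS avg_battery FROM sensors GROUP BY location

Result:
location    | avg_battery
------------+------------
Lobby       | 57.5       
Server-Room | 40.4       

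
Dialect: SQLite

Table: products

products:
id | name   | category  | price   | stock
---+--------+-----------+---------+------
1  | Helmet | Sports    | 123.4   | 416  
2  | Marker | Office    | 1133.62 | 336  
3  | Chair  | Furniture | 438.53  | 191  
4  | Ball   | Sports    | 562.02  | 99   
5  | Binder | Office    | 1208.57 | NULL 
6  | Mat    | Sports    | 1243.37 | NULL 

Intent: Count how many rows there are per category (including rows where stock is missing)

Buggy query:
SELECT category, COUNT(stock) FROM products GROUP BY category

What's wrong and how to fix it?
Bug: COUNT(column) counts non-NULL values only; rows with NULL stock aren't counted

Fix: Replace COUNT(stock) with COUNT(*)

Corrected query:
SELECT category, COUNT(*) FROM products GROUP BY category

Result:
category  | COUNT(*)
----------+---------
Furniture | 1       
Office    | 2       
Sports    | 3       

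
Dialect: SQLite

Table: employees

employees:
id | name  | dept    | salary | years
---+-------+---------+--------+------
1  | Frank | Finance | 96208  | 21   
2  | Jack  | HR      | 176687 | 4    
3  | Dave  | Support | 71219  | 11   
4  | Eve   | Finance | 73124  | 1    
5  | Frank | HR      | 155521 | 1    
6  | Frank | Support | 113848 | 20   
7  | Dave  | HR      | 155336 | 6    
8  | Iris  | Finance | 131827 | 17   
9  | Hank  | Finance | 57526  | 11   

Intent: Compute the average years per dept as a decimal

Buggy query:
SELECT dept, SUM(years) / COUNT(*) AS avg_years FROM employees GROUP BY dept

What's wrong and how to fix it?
Bug: Both operands are integers, so '/' performs integer division and truncates

Fix: Multiply by 1.0 (or CAST to REAL) to force floating-point division

Corrected query:
SELECT dept, SUM(years) * 1.0 / COUNT(*) AS avg_years FROM employees GROUP BY dept

Result:
dept    | avg_years
--------+----------
Finance | 12.5     
HR      | 3.666667 
Support | 15.5     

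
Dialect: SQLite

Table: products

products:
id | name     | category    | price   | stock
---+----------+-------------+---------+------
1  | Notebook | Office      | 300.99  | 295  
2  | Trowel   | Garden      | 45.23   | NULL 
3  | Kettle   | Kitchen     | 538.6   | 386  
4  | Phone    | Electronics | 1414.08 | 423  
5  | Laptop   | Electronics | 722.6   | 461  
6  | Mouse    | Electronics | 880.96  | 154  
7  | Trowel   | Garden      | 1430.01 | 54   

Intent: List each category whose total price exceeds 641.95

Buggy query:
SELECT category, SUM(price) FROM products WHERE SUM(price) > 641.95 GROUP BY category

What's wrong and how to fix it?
Bug: Aggregate functions cannot appear in a WHERE clause

Fix: Move the aggregate condition to a HAVING clause

Corrected query:
SELECT category, SUM(price) FROM products GROUP BY category HAVING SUM(price) > 641.95

Result:
category    | SUM(price)
------------+-----------
Electronics | 3017.64   
Garden      | 1475.24   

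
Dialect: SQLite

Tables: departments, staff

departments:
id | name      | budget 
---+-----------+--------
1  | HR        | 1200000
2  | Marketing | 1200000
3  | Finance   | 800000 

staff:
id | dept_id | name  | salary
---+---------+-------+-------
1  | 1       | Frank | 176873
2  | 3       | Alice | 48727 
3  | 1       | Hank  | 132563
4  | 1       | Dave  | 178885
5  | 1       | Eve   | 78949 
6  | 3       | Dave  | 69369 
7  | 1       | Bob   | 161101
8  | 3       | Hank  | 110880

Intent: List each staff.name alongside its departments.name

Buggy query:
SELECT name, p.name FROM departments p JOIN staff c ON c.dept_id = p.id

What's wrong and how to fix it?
Bug: Both tables have a 'name' column; the unqualified reference is ambiguous

Fix: Prefix ambiguous columns with the table alias

Corrected query:
SELECT c.name, p.name FROM departments p JOIN staff c ON c.dept_id = p.id

Result:
name  | name   
------+--------
Frank | HR     
Alice | Finance
Hank  | HR     
Dave  | HR     
Eve   | HR     
Dave  | Finance
Bob   | HR     
Hank  | Finance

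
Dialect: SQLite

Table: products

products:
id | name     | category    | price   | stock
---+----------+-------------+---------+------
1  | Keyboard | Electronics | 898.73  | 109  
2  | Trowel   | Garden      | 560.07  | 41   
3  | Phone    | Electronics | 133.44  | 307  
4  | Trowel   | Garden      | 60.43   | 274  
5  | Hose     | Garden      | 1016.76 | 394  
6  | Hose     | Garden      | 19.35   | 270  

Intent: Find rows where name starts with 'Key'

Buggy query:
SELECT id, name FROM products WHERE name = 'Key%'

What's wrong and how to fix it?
Bug: Wildcards only work with LIKE; '=' treats '%' as a literal character

Fix: Replace '=' with LIKE so 'Key%' is treated as a pattern

Corrected query:
SELECT id, name FROM products WHERE name LIKE 'Key%'

Result:
id | name    
---+---------
1  | Keyboard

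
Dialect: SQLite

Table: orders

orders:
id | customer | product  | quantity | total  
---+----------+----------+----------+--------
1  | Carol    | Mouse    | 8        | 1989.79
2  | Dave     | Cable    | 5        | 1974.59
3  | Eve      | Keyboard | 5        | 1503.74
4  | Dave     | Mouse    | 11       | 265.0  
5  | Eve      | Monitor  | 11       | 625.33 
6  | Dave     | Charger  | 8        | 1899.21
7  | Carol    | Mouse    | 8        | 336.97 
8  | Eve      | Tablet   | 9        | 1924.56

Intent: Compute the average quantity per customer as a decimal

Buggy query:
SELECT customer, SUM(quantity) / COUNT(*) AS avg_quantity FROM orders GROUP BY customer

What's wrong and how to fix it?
Bug: SUM(quantity) and COUNT(*) are both integers; the division truncates the fractional part

Fix: Cast one side to REAL so the division keeps the fractional part

Corrected query:
SELECT customer, SUM(quantity) * 1.0 / COUNT(*) AS avg_quantity FROM orders GROUP BY customer

Result:
customer | avg_quantity
---------+-------------
Carol    | 8           
Dave     | 8           
Eve      | 8.333333    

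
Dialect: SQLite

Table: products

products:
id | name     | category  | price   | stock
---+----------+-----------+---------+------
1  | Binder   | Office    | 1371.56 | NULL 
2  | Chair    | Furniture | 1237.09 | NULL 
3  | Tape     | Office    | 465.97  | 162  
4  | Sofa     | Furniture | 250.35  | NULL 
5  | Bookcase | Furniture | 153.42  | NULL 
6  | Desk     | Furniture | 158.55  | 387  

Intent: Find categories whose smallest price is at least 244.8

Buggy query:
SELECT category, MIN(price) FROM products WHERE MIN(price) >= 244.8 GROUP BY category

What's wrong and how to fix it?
Bug: Aggregates like MIN are computed per group after WHERE runs

Fix: Replace WHERE with HAVING after the GROUP BY

Corrected query:
SELECT category, MIN(price) FROM products GROUP BY category HAVING MIN(price) >= 244.8

Result:
category | MIN(price)
---------+-----------
Office   | 465.97    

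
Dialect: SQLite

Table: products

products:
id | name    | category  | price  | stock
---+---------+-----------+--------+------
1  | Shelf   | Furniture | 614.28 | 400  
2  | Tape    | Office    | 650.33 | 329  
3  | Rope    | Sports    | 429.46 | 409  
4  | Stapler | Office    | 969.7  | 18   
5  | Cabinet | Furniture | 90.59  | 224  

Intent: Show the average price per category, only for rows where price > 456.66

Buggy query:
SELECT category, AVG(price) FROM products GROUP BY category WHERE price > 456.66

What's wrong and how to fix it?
Bug: WHERE cannot follow GROUP BY

Fix: Place WHERE between FROM and GROUP BY

Corrected query:
SELECT category, AVG(price) FROM products WHERE price > 456.66 GROUP BY category

Result:
category  | AVG(price)
----------+-----------
Furniture | 614.28    
Office    | 810.015   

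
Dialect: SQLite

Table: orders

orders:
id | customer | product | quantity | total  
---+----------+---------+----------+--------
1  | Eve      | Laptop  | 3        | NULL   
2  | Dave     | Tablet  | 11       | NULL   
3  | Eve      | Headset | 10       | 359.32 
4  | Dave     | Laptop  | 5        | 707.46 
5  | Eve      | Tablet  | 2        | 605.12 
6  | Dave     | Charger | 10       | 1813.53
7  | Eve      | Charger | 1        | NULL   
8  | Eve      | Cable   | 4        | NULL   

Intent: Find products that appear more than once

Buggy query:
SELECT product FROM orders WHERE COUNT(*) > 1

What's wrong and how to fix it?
Bug: COUNT(*) is an aggregate and cannot be used in WHERE

Fix: GROUP BY product, then filter groups with HAVING COUNT(*) > 1

Corrected query:
SELECT product FROM orders GROUP BY product HAVING COUNT(*) > 1

Result:
product
-------
Charger
Laptop 
Tablet 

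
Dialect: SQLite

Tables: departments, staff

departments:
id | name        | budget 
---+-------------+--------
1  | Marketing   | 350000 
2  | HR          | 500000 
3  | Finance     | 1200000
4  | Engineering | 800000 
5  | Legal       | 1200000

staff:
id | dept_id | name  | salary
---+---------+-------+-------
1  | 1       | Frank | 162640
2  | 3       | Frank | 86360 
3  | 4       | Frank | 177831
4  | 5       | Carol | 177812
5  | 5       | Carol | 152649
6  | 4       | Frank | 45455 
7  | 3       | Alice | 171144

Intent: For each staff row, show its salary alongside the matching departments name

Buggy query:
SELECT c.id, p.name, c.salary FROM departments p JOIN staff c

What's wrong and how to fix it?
Bug: JOIN with no ON clause produces a cartesian product; every staff row pairs with every departments row

Fix: Specify the join condition linking the foreign key to the parent id

Corrected query:
SELECT c.id, p.name, c.salary FROM departments p JOIN staff c ON c.dept_id = p.id

Result:
id | name        | salary
---+-------------+-------
1  | Marketing   | 162640
2  | Finance     | 86360 
3  | Engineering | 177831
4  | Legal       | 177812
5  | Legal       | 152649
6  | Engineering | 45455 
7  | Finance     | 171144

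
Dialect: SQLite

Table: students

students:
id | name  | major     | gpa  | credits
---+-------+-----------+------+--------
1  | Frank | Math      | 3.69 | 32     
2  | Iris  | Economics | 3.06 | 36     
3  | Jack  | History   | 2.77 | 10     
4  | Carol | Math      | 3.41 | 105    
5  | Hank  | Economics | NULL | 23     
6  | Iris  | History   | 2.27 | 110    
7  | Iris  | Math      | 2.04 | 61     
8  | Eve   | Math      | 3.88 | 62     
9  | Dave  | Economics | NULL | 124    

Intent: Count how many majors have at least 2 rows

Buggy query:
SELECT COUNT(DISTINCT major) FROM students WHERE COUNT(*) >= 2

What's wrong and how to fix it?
Bug: COUNT(*) cannot appear in WHERE; the per-group count doesn't exist yet

Fix: Group first with HAVING COUNT(*) >= 2, then COUNT the resulting groups

Corrected query:
SELECT COUNT(*) FROM (SELECT major FROM students GROUP BY major HAVING COUNT(*) >= 2)

Result:
COUNT(*)
--------
3       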